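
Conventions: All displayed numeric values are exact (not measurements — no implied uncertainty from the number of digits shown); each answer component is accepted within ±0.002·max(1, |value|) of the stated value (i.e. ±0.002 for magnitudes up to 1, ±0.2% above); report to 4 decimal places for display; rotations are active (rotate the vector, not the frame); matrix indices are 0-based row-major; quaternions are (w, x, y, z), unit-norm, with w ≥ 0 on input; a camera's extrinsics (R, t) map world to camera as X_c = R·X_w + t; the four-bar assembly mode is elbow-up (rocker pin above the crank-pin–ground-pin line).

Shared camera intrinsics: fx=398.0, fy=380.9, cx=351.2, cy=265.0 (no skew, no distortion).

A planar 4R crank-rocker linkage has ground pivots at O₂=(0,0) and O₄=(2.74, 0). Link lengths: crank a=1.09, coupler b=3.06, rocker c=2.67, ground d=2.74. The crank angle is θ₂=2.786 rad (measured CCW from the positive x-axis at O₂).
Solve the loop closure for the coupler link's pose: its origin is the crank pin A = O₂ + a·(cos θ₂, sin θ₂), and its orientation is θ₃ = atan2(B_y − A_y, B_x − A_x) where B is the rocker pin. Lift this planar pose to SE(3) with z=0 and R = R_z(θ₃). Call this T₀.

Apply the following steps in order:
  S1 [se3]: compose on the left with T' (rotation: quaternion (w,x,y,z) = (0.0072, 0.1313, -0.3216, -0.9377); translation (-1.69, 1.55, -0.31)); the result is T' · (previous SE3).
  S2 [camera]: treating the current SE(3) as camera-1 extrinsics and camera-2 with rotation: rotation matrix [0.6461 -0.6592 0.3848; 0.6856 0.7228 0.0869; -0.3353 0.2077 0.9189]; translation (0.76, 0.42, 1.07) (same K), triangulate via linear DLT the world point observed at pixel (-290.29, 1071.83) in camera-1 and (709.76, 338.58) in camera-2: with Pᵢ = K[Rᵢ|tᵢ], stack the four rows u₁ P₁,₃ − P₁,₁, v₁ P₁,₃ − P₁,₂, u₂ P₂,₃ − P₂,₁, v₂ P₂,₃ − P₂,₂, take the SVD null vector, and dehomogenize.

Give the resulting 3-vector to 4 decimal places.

source (fourbar_fk): coupler pose = R=[0.7810 -0.6245 0.0000; 0.6245 0.7810 0.0000; 0.0000 0.0000 1.0000], t=(-1.0218, 0.3795, 0.0000)
after S1 (compose_se3): R=[-0.7983 0.5475 -0.2509; -0.5718 -0.5582 0.6012; 0.1892 0.6234 0.7587], t=(-0.7305, 1.3491, 0.1665)
after S2 (triangulate): (0.4590, -0.5965, 1.6611)

result = (0.4590, -0.5965, 1.6611)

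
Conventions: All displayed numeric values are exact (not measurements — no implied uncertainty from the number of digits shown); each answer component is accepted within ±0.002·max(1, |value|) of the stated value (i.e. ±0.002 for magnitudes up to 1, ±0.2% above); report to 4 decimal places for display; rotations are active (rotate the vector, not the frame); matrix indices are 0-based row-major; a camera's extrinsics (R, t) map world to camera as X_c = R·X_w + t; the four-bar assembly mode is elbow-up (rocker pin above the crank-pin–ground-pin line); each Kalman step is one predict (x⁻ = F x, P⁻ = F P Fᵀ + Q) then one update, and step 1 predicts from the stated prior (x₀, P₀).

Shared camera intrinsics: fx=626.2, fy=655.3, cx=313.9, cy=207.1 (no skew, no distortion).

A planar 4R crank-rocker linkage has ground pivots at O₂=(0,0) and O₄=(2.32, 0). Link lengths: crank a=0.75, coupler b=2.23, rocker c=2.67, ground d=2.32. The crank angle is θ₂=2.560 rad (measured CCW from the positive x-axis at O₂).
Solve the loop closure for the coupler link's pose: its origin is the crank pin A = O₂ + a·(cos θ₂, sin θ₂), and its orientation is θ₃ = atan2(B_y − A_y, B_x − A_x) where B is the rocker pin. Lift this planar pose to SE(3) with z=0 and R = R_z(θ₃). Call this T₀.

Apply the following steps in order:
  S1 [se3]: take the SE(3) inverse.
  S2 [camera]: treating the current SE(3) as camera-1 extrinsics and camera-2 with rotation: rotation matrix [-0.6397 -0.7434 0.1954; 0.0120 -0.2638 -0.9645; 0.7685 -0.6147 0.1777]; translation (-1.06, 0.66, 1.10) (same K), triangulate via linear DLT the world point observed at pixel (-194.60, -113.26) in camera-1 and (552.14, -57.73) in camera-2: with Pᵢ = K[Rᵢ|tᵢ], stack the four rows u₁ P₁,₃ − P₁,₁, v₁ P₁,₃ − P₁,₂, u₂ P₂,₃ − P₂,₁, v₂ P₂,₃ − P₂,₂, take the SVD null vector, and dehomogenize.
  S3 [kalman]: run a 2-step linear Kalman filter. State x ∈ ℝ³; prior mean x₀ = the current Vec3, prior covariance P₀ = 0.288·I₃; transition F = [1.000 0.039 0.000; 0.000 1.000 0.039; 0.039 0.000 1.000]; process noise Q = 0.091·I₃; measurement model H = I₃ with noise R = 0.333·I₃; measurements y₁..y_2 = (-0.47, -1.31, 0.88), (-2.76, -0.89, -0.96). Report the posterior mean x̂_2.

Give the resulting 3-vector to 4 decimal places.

source (fourbar_fk): coupler pose = R=[0.6193 -0.7851 0.0000; 0.7851 0.6193 0.0000; 0.0000 0.0000 1.0000], t=(-0.6267, 0.4120, 0.0000)
after S1 (invert_se3): R=[0.6193 0.7851 0.0000; -0.7851 0.6193 -0.0000; 0.0000 0.0000 1.0000], t=(0.0646, -0.7472, 0.0000)
after S2 (triangulate): (-0.8099, -1.0344, 1.5382)
after S3 (kf_track): (-1.6355, -1.0469, 0.1913)

result = (-1.6355, -1.0469, 0.1913)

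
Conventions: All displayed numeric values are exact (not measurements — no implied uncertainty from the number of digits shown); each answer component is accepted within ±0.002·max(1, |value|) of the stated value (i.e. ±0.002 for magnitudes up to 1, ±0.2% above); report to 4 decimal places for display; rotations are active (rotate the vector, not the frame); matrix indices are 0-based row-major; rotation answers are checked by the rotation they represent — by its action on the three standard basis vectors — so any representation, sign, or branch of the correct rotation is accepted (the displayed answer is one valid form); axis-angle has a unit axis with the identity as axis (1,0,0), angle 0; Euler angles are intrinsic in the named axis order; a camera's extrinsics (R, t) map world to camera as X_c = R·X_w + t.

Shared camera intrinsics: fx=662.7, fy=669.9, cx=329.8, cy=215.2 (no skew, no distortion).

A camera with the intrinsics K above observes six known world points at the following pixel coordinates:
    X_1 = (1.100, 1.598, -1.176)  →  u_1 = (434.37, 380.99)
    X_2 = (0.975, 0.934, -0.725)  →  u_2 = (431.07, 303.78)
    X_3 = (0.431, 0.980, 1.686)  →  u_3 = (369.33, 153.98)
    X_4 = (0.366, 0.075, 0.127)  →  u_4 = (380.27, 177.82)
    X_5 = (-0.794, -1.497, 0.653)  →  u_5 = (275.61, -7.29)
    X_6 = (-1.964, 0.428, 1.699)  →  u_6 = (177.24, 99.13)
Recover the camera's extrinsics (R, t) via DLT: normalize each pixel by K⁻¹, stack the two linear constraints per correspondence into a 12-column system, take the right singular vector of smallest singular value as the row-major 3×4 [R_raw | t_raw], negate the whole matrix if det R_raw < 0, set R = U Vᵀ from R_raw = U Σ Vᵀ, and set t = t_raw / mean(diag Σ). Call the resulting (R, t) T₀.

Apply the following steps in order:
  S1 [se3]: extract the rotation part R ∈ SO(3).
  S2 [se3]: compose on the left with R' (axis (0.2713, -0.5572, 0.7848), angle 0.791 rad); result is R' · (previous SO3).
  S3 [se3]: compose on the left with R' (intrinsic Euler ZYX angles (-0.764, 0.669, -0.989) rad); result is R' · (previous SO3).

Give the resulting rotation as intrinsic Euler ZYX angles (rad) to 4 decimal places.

source (pnp_recover): camera pose = R=[0.9951 -0.0984 0.0124; 0.0804 0.7276 -0.6813; 0.0580 0.6790 0.7319], t=(0.1501, -0.3700, 6.5112)
after S1 (rot_of_se3): [0.9951 -0.0984 0.0124; 0.0804 0.7276 -0.6813; 0.0580 0.6790 0.7319]
after S2 (compose_so3): [0.6536 -0.7361 0.1761; 0.5559 0.3090 -0.7717; 0.5136 0.6022 0.6111]
after S3 (compose_so3): [0.7968 0.0812 0.5987; 0.2539 0.8542 -0.4538; -0.5483 0.5136 0.6600]

rotation (euler_zyx) = (0.3085, 0.5803, 0.6613)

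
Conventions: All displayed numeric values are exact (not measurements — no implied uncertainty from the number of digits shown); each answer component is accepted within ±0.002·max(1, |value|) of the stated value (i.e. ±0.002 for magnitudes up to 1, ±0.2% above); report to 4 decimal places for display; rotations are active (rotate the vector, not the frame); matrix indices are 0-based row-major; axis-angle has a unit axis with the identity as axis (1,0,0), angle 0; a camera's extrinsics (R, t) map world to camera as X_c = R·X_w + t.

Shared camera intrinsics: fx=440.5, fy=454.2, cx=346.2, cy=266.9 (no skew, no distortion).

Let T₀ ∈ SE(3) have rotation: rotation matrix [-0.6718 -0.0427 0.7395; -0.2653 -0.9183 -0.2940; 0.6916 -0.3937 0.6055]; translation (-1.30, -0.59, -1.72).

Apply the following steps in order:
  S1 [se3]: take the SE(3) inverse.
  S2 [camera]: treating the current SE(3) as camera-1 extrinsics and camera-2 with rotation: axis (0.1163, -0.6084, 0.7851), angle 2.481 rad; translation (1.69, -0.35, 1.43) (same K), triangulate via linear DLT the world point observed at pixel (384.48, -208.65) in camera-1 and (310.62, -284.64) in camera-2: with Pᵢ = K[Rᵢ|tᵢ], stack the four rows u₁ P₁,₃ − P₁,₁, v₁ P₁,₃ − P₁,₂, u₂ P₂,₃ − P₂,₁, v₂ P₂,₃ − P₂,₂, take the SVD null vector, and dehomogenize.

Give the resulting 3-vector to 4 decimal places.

after S1 (invert_se3): R=[-0.6718 -0.2653 0.6916; -0.0427 -0.9182 -0.3937; 0.7395 -0.2940 0.6055], t=(0.1597, -1.2744, 1.8294)
after S2 (triangulate): (0.8716, 1.3378, 1.5047)

result = (0.8716, 1.3378, 1.5047)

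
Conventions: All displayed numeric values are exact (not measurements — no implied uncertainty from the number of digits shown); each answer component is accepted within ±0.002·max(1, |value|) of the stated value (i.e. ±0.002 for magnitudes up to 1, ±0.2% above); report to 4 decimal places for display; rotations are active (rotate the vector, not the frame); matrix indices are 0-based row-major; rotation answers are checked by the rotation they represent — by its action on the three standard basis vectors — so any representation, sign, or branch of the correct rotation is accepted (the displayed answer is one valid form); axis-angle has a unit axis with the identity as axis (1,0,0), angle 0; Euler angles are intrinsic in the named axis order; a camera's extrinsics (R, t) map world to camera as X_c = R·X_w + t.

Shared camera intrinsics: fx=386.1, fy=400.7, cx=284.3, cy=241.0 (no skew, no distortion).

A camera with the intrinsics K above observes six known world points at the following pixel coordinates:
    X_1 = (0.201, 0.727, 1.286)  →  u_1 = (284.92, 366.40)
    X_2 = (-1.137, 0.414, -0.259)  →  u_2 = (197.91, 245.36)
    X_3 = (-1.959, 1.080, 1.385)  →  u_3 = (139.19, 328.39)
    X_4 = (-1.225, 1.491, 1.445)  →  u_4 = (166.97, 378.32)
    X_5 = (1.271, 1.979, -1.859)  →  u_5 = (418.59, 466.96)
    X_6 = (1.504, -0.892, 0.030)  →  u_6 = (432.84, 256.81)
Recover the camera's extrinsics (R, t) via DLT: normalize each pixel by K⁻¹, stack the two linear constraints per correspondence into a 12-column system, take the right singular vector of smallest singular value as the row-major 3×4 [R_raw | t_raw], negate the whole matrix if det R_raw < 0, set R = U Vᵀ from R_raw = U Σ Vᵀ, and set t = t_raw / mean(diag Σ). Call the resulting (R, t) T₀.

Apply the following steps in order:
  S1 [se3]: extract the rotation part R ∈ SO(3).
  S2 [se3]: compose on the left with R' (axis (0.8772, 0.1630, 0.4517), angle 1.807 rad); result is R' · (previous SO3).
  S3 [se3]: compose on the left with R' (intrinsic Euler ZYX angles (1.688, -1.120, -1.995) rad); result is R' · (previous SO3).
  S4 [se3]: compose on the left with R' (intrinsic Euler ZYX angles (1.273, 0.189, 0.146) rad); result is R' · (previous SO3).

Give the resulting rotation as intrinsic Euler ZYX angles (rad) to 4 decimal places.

rotation (euler_zyx) = (-3.0405, -0.2310, -0.9400)

source (pnp_recover): camera pose = R=[0.9161 -0.3977 -0.0516; 0.3473 0.7223 0.5981; -0.2006 -0.5658 0.7998], t=(0.1800, 0.3000, 4.7404)
after S1 (rot_of_se3): [0.9161 -0.3977 -0.0516; 0.3473 0.7223 0.5981; -0.2006 -0.5658 0.7998]
after S2 (compose_so3): [0.4343 -0.8406 0.3237; 0.6468 0.0409 -0.7616; 0.6269 0.5401 0.5615]
after S3 (compose_so3): [-0.4143 -0.4567 -0.7873; 0.9099 -0.1872 -0.3703; 0.0217 -0.8697 0.4931]
after S4 (compose_so3): [-0.9685 -0.1244 0.2158; -0.0982 -0.6055 -0.7898; 0.2289 -0.7861 0.5741]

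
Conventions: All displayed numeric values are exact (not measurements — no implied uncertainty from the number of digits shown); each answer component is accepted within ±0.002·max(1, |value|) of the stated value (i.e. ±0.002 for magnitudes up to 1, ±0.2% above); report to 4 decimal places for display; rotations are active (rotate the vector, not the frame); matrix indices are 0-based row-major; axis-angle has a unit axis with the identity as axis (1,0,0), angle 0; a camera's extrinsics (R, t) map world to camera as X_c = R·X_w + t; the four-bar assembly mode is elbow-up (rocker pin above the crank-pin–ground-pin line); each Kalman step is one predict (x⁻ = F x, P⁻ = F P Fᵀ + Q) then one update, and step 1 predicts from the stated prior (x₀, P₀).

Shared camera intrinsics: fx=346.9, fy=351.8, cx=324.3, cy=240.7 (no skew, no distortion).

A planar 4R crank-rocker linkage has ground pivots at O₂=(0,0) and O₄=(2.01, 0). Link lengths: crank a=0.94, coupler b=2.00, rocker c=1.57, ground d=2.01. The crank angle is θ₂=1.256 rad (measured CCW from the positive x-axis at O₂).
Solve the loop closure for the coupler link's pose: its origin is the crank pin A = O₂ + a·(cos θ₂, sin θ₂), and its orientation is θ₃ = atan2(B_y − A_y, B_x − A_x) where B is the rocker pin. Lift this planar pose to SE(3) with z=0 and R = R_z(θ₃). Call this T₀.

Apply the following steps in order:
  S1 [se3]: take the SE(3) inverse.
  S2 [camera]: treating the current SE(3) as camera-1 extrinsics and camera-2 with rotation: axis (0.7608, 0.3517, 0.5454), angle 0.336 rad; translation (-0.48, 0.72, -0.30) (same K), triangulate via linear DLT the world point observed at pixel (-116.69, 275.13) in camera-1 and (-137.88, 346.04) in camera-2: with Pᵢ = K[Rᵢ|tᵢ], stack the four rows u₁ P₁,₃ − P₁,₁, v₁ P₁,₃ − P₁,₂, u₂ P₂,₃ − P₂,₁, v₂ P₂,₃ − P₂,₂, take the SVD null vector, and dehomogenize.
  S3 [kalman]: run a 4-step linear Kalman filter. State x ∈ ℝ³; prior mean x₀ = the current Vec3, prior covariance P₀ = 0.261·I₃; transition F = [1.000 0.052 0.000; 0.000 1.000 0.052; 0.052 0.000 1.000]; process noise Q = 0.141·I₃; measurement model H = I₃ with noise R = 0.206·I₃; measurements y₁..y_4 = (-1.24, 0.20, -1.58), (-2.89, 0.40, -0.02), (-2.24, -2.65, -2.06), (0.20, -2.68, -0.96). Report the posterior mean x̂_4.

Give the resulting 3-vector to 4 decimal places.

result = (-0.9344, -2.0974, -1.1771)

source (fourbar_fk): coupler pose = R=[0.9427 -0.3337 0.0000; 0.3337 0.9427 0.0000; 0.0000 0.0000 1.0000], t=(0.2910, 0.8938, 0.0000)
after S1 (invert_se3): R=[0.9427 0.3337 0.0000; -0.3337 0.9427 0.0000; 0.0000 0.0000 1.0000], t=(-0.5726, -0.7455, 0.0000)
after S2 (triangulate): (-1.5752, 0.3906, 1.5160)
after S3 (kf_track): (-0.9344, -2.0974, -1.1771)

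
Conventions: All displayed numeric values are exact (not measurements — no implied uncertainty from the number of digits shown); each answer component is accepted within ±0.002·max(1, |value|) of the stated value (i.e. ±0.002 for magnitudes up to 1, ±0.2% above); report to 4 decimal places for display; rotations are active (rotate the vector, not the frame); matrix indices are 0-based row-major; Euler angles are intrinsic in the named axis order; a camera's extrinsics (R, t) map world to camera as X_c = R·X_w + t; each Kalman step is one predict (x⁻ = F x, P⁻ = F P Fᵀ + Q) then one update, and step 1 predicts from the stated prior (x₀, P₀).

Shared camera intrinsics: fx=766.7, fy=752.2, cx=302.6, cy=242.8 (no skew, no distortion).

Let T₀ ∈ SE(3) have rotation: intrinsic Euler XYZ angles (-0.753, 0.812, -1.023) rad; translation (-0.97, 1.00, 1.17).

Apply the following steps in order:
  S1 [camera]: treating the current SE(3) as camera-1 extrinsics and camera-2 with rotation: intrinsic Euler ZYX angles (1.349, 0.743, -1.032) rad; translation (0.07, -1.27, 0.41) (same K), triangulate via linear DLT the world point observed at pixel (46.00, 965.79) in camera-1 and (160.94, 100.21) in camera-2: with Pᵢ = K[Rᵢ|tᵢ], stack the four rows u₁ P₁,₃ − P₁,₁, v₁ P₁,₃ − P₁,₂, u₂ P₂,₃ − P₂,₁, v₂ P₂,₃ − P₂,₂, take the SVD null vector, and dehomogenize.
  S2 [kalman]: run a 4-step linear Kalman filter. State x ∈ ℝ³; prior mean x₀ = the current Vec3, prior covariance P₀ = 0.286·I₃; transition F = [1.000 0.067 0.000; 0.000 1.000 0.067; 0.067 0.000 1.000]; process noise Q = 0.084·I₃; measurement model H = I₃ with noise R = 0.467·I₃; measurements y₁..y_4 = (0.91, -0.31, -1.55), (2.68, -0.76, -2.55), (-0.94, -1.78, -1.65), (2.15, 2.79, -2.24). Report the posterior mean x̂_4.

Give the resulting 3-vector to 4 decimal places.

after S1 (triangulate): (-0.9777, -1.3733, 1.6390)
after S2 (kf_track): (0.8291, 0.1485, -1.3991)

result = (0.8291, 0.1485, -1.3991)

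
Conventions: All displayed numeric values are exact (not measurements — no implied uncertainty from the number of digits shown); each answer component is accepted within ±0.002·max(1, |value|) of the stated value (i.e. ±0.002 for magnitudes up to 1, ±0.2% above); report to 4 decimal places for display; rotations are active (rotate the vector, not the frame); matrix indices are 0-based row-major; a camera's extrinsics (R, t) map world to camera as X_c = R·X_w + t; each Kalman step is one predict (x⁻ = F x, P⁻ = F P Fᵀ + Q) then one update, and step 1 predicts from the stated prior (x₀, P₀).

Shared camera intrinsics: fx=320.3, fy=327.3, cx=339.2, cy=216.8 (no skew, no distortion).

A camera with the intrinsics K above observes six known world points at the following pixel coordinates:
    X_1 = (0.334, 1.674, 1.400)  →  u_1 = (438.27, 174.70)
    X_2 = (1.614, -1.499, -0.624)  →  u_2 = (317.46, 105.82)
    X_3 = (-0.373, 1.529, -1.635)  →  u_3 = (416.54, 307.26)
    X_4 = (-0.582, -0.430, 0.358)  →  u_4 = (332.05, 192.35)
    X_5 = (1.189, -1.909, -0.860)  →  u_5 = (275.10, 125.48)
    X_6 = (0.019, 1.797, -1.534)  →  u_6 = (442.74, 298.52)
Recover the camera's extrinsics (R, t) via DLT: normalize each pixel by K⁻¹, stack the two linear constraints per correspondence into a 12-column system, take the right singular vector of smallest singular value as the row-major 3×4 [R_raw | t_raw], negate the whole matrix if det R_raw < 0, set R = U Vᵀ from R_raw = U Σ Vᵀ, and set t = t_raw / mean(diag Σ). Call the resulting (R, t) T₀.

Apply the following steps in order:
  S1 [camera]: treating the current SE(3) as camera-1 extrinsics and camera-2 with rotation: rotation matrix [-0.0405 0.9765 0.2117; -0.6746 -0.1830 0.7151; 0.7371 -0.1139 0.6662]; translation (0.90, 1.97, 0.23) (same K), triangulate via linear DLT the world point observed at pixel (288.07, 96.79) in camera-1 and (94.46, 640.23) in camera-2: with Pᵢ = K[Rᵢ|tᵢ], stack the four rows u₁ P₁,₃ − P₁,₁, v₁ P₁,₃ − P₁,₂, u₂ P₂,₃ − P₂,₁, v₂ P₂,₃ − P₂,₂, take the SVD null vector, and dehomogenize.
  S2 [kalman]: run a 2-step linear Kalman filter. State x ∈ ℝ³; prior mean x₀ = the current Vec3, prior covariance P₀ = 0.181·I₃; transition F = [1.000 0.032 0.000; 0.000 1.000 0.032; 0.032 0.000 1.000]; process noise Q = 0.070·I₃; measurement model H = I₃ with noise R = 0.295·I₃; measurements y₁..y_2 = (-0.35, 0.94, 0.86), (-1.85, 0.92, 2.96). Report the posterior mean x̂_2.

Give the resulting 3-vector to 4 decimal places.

source (pnp_recover): camera pose = R=[0.4335 0.8890 0.1475; -0.5689 0.3969 -0.7203; -0.6989 0.2284 0.6778], t=(0.4301, -0.4099, 6.2400)
after S1 (triangulate): (1.0567, -1.9493, 0.1468)
after S2 (kf_track): (-0.5103, 0.0225, 1.5143)

result = (-0.5103, 0.0225, 1.5143)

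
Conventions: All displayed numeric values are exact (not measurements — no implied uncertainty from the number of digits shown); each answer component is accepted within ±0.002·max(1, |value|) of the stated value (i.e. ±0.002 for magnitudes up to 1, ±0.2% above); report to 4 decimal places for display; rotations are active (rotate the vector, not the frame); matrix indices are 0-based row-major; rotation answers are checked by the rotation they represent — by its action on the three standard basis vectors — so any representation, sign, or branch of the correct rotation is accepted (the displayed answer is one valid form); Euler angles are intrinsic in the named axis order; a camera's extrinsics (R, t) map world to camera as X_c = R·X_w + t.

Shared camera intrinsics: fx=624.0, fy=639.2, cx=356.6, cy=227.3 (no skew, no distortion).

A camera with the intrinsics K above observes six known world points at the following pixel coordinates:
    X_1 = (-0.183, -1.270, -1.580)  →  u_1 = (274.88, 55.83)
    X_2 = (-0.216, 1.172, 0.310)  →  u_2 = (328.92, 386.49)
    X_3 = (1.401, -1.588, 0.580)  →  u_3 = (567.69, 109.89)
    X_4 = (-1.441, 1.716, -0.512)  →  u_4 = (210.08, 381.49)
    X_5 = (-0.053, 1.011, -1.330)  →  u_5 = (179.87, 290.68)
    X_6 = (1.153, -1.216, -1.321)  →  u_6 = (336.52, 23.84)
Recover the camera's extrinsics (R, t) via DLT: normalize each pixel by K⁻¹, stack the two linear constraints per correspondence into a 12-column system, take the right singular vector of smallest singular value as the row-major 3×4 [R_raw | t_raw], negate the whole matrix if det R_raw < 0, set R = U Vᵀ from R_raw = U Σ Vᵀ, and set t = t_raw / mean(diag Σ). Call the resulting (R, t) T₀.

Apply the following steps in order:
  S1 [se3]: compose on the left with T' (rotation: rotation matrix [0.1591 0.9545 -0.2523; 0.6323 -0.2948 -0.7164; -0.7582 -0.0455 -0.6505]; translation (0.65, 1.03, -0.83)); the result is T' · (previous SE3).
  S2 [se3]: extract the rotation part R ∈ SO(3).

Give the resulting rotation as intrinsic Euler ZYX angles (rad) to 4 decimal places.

rotation (euler_zyx) = (1.3182, -0.3858, 2.6655)

source (pnp_recover): camera pose = R=[0.3188 -0.4379 0.8406; -0.0605 0.8757 0.4791; -0.9459 -0.2036 0.2527], t=(0.0600, 0.2800, 5.8497)
after S1 (compose_se3): R=[0.2316 0.8175 0.5273; 0.8971 -0.3891 0.2093; 0.3763 0.4246 -0.8235], t=(-0.5491, -3.2055, -4.6932)
after S2 (rot_of_se3): [0.2316 0.8175 0.5273; 0.8971 -0.3891 0.2093; 0.3763 0.4246 -0.8235]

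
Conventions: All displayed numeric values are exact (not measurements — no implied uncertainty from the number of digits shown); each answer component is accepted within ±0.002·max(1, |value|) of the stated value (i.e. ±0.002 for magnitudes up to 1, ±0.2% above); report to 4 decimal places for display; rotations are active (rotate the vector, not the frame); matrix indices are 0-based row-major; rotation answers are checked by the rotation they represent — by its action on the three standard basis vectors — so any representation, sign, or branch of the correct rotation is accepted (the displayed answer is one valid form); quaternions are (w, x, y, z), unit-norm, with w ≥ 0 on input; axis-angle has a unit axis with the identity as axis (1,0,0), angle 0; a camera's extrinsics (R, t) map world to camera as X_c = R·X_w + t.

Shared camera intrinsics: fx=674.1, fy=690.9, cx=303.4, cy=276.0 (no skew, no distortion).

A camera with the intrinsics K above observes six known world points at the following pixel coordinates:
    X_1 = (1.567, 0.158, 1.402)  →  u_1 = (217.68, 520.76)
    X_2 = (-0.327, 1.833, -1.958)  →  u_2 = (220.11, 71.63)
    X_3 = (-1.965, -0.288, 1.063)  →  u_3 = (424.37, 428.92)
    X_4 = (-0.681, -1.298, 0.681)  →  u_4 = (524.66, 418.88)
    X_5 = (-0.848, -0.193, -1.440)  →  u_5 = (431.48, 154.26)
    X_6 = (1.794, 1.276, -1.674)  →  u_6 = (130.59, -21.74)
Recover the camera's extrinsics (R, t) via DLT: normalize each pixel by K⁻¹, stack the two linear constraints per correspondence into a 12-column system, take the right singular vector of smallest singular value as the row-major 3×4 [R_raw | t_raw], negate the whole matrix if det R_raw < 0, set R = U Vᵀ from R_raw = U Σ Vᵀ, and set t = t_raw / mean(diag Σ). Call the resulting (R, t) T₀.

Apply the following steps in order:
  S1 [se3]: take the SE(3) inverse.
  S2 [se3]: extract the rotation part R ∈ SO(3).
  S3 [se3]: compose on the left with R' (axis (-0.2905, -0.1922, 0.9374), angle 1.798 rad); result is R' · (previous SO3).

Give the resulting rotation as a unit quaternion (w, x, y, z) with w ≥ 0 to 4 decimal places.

source (pnp_recover): camera pose = R=[-0.3590 -0.9190 -0.1631; -0.1305 -0.1236 0.9837; -0.9242 0.3745 -0.0756], t=(0.4500, 0.2000, 5.3199)
after S1 (invert_se3): R=[-0.3590 -0.1305 -0.9242; -0.9190 -0.1236 0.3745; -0.1631 0.9837 -0.0756], t=(5.1041, -1.5538, 0.2789)
after S2 (rot_of_se3): [-0.3590 -0.1305 -0.9242; -0.9190 -0.1236 0.3745; -0.1631 0.9837 -0.0756]
after S3 (compose_so3): [0.9051 -0.3921 -0.1643; -0.1971 -0.0446 -0.9794; 0.3767 0.9188 -0.1177]

rotation (quat) = (0.6601, 0.7189, -0.2049, 0.0738)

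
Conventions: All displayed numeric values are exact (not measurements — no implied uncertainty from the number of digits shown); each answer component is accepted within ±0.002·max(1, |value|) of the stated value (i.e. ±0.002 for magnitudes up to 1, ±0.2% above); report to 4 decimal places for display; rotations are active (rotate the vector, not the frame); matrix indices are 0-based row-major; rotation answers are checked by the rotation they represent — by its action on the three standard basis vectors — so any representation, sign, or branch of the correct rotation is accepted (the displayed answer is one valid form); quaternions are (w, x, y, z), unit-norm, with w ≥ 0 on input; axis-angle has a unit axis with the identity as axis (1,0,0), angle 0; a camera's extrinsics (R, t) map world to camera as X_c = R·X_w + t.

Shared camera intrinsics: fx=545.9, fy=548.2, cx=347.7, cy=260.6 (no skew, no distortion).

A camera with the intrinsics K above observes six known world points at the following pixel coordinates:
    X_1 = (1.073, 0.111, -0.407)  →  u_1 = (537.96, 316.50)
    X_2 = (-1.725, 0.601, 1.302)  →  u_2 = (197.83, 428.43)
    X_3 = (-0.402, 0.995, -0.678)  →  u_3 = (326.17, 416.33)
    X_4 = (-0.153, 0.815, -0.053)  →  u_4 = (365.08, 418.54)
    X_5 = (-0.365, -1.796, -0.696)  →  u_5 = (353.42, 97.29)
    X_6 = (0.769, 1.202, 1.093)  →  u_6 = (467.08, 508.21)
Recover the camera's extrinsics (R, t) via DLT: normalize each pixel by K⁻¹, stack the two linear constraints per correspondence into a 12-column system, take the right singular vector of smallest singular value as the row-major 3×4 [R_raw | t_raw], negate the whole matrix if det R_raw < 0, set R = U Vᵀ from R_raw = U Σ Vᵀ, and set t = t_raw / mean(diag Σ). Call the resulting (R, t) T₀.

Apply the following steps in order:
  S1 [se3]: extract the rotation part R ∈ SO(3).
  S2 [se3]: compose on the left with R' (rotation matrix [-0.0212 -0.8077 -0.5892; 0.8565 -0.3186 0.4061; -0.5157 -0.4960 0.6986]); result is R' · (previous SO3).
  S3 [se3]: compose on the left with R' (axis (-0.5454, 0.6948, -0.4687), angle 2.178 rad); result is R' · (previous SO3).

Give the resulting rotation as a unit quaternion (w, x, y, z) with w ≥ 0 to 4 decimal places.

rotation (quat) = (0.3602, -0.1242, 0.7250, 0.5739)

source (pnp_recover): camera pose = R=[0.9987 -0.0516 -0.0028; 0.0452 0.8455 0.5321; -0.0251 -0.5315 0.8467], t=(0.3200, 0.4801, 4.4106)
after S1 (rot_of_se3): [0.9987 -0.0516 -0.0028; 0.0452 0.8455 0.5321; -0.0251 -0.5315 0.8467]
after S2 (compose_so3): [-0.0429 -0.3687 -0.9286; 0.8308 -0.5294 0.1719; -0.5549 -0.7641 0.3290]
after S3 (compose_so3): [-0.7097 -0.5934 0.3796; 0.2333 0.3105 0.9215; -0.6647 0.7426 -0.0820]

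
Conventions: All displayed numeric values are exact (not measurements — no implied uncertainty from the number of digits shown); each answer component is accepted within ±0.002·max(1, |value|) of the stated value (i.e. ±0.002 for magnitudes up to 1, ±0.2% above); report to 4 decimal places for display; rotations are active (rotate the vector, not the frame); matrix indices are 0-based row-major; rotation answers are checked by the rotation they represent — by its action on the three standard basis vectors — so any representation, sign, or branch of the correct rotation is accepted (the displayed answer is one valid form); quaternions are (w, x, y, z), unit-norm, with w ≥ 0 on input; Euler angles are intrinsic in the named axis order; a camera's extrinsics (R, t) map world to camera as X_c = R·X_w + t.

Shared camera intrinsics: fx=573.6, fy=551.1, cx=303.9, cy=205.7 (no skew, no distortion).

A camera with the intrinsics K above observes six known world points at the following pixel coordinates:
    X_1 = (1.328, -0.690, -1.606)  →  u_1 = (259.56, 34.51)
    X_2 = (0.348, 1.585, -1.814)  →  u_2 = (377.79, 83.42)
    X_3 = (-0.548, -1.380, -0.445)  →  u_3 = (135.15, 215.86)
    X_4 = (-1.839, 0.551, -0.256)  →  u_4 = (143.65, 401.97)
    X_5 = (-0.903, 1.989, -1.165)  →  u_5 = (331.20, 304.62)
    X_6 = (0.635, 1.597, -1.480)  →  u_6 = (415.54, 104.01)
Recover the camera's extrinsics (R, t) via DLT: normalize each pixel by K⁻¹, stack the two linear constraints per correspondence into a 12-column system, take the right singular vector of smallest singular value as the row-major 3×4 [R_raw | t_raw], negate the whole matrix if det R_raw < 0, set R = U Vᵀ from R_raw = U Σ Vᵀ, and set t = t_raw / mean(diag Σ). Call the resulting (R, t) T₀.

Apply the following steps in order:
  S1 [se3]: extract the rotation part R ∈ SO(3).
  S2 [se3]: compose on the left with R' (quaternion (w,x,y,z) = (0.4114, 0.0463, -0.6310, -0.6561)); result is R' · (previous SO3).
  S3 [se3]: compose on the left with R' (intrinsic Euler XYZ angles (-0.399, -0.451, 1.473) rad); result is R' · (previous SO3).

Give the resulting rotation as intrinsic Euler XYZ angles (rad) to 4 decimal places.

rotation (euler_xyz) = (-0.1785, -0.8418, -1.4550)

source (pnp_recover): camera pose = R=[0.6396 0.7012 0.3149; -0.6203 0.2288 0.7503; 0.4540 -0.6753 0.5813], t=(-0.2996, 0.4194, 5.5497)
after S1 (rot_of_se3): [0.6396 0.7012 0.3149; -0.6203 0.2288 0.7503; 0.4540 -0.6753 0.5813]
after S2 (compose_so3): [-0.9823 0.0409 -0.1829; -0.1076 -0.9220 0.3719; -0.1534 0.3850 0.9101]
after S3 (compose_so3): [0.0770 0.6617 -0.7458; -0.9622 0.2452 0.1182; 0.2611 0.7086 0.6556]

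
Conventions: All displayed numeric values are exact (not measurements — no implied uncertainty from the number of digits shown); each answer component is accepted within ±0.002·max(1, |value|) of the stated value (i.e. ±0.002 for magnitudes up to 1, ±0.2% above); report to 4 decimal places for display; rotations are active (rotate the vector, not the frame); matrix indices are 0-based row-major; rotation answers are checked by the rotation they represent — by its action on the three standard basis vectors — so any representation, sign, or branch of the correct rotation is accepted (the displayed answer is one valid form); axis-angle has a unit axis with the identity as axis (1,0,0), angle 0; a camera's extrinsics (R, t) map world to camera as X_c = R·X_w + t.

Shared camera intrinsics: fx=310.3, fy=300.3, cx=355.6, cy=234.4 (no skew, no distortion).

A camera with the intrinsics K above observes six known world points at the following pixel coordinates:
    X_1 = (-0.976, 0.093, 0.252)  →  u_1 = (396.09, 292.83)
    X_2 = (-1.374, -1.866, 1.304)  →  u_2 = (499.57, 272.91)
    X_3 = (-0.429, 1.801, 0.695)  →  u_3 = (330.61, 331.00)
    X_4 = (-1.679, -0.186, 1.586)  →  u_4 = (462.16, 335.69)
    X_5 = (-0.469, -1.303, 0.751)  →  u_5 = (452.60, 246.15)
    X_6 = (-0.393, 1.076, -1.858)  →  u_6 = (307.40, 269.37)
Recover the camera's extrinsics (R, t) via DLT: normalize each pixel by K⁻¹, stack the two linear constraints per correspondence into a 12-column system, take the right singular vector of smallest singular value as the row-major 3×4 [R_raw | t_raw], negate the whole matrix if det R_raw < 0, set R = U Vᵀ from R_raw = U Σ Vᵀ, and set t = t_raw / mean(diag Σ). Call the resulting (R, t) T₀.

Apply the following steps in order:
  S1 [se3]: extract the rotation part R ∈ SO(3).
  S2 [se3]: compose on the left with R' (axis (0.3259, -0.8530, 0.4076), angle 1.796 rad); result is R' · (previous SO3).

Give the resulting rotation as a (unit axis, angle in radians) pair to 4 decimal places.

rotation (axis_angle) = ((-0.9186, 0.3613, -0.1601), 1.0437)

source (pnp_recover): camera pose = R=[-0.3412 -0.7827 0.5205; -0.8567 0.4868 0.1705; -0.3869 -0.3877 -0.8366], t=(0.4701, 0.3601, 6.4707)
after S1 (rot_of_se3): [-0.3412 -0.7827 0.5205; -0.8567 0.4868 0.1705; -0.3869 -0.3877 -0.8366]
after S2 (compose_so3): [0.9224 -0.0265 0.3854; -0.3033 0.5679 0.7651; -0.2392 -0.8226 0.5158]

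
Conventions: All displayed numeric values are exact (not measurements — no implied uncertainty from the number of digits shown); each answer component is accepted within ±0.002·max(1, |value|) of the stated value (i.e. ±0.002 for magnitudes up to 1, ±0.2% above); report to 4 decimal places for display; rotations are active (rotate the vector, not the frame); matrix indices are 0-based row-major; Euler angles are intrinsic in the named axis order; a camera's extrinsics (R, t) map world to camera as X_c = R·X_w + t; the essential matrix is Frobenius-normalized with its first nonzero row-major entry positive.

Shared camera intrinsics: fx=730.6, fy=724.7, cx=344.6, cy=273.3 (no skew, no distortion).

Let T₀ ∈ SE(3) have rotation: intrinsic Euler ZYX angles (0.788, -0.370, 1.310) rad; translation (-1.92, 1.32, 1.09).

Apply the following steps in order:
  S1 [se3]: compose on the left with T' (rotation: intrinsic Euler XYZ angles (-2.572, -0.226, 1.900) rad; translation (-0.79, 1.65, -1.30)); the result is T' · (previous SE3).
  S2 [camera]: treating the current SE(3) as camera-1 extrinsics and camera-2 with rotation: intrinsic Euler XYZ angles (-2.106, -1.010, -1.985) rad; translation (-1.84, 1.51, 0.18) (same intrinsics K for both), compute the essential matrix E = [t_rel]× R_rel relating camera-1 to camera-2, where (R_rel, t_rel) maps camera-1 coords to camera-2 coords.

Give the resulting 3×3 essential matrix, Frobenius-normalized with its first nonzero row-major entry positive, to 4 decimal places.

after S1 (compose_se3): R=[-0.8978 -0.0059 0.4404; -0.2553 0.8218 -0.5093; -0.3590 -0.5697 -0.7393], t=(-1.6467, 4.0364, -0.8660)
after S2 (essential): [0.1274 0.0715 -0.0938; -0.6511 -0.2082 -0.1312; -0.0506 -0.1906 0.6682]

matrix = [0.1274 0.0715 -0.0938; -0.6511 -0.2082 -0.1312; -0.0506 -0.1906 0.6682]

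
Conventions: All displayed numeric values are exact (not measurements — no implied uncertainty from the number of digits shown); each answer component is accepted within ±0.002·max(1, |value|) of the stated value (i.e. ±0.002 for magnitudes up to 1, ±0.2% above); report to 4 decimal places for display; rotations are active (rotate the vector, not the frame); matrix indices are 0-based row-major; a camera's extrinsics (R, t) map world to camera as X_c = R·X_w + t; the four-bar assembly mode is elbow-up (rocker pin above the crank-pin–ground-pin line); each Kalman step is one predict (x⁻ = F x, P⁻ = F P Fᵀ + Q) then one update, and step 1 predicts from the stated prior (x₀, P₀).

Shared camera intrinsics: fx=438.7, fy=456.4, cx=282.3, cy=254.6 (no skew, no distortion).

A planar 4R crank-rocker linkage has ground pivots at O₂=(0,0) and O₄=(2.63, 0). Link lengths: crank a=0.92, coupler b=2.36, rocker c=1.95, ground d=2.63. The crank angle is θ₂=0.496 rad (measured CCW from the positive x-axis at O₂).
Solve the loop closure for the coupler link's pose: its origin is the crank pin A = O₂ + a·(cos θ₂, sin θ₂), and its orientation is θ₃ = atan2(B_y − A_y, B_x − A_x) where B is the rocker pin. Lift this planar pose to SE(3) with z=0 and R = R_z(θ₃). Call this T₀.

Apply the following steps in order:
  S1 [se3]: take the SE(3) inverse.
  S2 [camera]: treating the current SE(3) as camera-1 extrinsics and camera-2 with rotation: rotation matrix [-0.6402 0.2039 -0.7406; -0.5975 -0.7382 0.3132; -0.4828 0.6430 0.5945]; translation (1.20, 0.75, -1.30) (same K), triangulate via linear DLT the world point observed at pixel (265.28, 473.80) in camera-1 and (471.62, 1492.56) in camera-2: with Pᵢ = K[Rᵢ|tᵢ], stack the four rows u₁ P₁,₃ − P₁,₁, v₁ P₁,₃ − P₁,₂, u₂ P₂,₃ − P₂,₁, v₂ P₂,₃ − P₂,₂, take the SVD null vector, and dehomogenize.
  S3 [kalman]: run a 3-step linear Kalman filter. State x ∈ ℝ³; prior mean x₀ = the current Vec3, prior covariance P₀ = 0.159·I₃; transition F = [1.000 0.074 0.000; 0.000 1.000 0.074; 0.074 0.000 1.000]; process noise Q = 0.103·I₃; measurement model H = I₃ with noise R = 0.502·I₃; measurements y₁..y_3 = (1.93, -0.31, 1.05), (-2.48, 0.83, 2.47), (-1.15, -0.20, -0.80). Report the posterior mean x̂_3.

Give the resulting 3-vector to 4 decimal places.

result = (-0.6135, 0.4201, 0.8047)

source (fourbar_fk): coupler pose = R=[0.7678 -0.6407 0.0000; 0.6407 0.7678 0.0000; 0.0000 0.0000 1.0000], t=(0.8091, 0.4378, 0.0000)
after S1 (invert_se3): R=[0.7678 0.6407 0.0000; -0.6407 0.7678 0.0000; 0.0000 0.0000 1.0000], t=(-0.9018, 0.1823, 0.0000)
after S2 (triangulate): (0.2781, 0.9789, 1.5734)
after S3 (kf_track): (-0.6135, 0.4201, 0.8047)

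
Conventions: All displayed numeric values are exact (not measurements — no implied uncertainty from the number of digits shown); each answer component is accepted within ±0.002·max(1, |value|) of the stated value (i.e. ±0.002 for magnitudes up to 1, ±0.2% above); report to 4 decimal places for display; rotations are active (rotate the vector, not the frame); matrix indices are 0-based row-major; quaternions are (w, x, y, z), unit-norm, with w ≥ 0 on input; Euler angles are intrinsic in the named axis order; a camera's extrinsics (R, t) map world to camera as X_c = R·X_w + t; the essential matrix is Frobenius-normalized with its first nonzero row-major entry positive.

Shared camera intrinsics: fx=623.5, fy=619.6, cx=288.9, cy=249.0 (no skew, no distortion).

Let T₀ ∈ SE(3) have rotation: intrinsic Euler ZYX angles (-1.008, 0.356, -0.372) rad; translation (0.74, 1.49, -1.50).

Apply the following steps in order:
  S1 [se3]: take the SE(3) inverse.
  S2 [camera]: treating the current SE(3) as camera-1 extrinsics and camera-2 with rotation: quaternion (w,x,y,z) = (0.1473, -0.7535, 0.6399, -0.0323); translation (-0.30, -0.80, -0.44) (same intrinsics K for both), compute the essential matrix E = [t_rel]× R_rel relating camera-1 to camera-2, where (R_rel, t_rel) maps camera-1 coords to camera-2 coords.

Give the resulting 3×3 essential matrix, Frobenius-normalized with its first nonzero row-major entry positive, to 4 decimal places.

after S1 (invert_se3): R=[0.5001 -0.7927 -0.3485; 0.7203 0.6042 -0.3407; 0.4807 -0.0807 0.8732], t=(0.2883, -1.9443, 1.0743)
after S2 (essential): [0.1805 -0.0722 -0.4755; -0.3237 0.0337 0.3815; -0.5950 -0.1475 -0.3300]

matrix = [0.1805 -0.0722 -0.4755; -0.3237 0.0337 0.3815; -0.5950 -0.1475 -0.3300]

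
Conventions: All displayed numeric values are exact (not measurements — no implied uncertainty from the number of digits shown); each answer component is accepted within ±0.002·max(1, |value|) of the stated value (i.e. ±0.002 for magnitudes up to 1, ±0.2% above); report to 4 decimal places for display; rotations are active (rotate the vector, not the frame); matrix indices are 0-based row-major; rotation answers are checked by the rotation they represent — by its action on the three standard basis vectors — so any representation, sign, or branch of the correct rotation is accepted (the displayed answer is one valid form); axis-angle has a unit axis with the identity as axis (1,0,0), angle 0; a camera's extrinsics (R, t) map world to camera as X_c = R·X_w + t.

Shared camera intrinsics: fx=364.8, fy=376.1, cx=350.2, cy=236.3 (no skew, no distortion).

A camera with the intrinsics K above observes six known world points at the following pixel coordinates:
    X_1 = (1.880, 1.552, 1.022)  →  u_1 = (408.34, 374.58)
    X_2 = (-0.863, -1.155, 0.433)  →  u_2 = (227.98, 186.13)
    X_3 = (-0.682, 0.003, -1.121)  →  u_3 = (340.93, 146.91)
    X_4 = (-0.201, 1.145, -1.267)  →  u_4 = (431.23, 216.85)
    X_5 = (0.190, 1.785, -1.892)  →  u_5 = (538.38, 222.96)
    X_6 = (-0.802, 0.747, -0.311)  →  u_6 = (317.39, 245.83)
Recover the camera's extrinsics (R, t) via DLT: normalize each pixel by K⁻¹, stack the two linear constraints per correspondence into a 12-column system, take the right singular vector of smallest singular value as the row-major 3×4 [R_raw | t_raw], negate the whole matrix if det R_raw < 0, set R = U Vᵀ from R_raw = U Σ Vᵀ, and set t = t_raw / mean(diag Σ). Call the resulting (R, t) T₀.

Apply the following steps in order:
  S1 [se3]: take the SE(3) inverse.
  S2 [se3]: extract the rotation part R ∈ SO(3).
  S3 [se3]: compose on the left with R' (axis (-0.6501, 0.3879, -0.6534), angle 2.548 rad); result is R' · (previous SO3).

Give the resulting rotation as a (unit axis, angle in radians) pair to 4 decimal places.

source (pnp_recover): camera pose = R=[0.6402 0.4560 -0.6182; 0.2002 0.6779 0.7074; 0.7417 -0.5766 0.3426], t=(-0.3599, -0.0300, 4.9192)
after S1 (invert_se3): R=[0.6402 0.2002 0.7417; 0.4560 0.6779 -0.5766; -0.6182 0.7074 0.3426], t=(-3.4120, 3.0211, -1.8869)
after S2 (rot_of_se3): [0.6402 0.2002 0.7417; 0.4560 0.6779 -0.5766; -0.6182 0.7074 0.3426]
after S3 (compose_so3): [-0.6939 0.6269 0.3542; -0.7200 -0.6116 -0.3280; 0.0110 -0.4826 0.8758]

rotation (axis_angle) = ((-0.1106, 0.2454, -0.9631), 2.3673)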